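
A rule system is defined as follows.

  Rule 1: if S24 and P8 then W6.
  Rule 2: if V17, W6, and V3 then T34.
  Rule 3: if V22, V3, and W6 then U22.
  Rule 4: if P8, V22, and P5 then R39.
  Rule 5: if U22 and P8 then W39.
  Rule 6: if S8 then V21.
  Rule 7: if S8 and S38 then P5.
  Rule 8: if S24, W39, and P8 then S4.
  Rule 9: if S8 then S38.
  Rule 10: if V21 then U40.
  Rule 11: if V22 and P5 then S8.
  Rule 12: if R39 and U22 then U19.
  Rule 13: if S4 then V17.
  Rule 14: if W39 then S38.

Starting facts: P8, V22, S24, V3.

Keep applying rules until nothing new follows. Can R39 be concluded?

R39 would need P8, V22, and P5 (Rule 4), but P5 is never established.

No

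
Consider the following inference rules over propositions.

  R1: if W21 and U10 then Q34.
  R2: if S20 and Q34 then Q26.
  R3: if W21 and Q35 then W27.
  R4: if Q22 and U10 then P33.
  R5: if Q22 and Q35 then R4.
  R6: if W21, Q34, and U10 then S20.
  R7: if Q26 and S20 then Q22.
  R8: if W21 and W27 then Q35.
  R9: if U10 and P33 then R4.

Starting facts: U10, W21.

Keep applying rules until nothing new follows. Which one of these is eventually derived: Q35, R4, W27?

From W21 and U10, R1 gives Q34.
From W21, Q34, and U10, R6 gives S20.
S20 and Q34 hold, so Q26 follows (R2).
Q26 and S20 hold, so Q22 follows (R7).
Q22 and U10 hold, so P33 follows (R4).
U10 and P33 hold, so R4 follows (R9).
W27 would need W21 and Q35 (R3), but Q35 is never established. Q35 would need W21 and W27 (R8), but W27 is never established.

R4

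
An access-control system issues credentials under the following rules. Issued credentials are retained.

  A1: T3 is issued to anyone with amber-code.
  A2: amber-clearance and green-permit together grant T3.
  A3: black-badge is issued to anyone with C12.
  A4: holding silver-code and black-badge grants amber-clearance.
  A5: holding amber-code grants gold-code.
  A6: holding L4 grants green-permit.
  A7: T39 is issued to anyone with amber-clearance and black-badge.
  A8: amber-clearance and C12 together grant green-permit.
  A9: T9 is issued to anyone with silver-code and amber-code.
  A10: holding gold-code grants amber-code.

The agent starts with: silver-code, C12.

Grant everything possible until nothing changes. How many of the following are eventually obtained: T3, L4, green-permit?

2

Holding C12 grants black-badge (A3).
Holding silver-code and black-badge grants amber-clearance (A4).
Holding amber-clearance and C12 grants green-permit (A8).
Holding amber-clearance and green-permit grants T3 (A2).
T3: reached.
No rule produces L4, and it is not given.
green-permit: reached.
Reached: T3 and green-permit — 2 of the 3.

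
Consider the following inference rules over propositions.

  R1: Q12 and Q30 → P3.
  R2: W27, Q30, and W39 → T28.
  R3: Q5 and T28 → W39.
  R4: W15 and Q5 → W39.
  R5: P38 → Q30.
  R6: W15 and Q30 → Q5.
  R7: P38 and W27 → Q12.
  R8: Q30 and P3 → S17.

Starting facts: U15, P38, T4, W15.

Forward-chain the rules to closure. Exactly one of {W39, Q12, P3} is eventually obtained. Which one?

W39

P38 holds, so Q30 follows (R5).
W15 and Q30 hold, so Q5 follows (R6).
From W15 and Q5, R4 gives W39.
Q12 would need P38 and W27 (R7), but W27 is never established. P3 would need Q12 and Q30 (R1), but Q12 is never established.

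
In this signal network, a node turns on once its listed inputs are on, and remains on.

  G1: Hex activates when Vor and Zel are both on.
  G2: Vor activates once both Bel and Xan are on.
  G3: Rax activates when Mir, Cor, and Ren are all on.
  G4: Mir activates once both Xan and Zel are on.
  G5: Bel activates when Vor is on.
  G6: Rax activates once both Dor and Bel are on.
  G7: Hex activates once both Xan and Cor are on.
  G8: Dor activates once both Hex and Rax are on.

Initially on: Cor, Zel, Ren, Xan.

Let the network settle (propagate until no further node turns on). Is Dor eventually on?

Yes

G7: Xan and Cor on → Hex on.
G4: Xan and Zel on → Mir on.
Mir, Cor, and Ren are on, so Rax activates (G3).
Hex and Rax are on, so Dor activates (G8).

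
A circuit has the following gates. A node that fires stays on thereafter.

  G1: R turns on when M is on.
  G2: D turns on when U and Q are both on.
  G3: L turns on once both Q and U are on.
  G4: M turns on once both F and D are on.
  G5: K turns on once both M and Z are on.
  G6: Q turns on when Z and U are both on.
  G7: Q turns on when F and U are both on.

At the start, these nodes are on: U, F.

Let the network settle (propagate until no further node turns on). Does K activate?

No

K would need M and Z (G5), but Z never turns on.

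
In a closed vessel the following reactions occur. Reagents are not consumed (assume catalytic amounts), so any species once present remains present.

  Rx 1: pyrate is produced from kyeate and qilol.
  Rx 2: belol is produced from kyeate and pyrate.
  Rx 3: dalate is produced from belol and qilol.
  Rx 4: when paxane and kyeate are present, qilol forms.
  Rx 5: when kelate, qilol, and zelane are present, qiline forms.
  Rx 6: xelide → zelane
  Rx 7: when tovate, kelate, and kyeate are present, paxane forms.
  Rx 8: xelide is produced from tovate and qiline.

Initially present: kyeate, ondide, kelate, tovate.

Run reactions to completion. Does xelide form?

No

xelide would need tovate and qiline (Rx 8), but qiline never forms.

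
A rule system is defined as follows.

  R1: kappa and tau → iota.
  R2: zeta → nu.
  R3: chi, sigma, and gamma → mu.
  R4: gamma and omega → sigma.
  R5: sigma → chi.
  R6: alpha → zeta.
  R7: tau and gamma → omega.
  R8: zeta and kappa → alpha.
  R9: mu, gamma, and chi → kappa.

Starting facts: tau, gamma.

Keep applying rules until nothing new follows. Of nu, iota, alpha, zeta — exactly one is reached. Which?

iota

tau and gamma hold, so omega follows (R7).
gamma and omega hold, so sigma follows (R4).
From sigma, R5 gives chi.
From chi, sigma, and gamma, R3 gives mu.
mu, gamma, and chi hold, so kappa follows (R9).
kappa and tau hold, so iota follows (R1).
nu would need zeta (R2), but zeta is never established. alpha would need zeta and kappa (R8), but zeta is never established. zeta would need alpha (R6), but alpha is never established.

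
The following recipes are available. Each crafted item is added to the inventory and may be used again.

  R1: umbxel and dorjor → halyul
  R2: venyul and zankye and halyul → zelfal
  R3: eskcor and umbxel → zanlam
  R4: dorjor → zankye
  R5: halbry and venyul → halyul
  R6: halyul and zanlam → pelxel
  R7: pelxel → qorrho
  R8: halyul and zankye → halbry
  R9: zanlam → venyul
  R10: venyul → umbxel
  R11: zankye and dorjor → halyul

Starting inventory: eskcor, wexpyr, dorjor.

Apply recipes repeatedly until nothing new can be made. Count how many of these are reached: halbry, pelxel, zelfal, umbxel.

dorjor → zankye (R4).
zankye and dorjor → halyul (R11).
Using R8, halyul and zankye make halbry.
halbry: reached.
pelxel would need halyul and zanlam (R6), but zanlam is never obtained.
zelfal would need venyul, zankye, and halyul (R2), but venyul is never obtained.
umbxel would need venyul (R10), but venyul is never obtained.
Reached: halbry — 1 of the 4.

1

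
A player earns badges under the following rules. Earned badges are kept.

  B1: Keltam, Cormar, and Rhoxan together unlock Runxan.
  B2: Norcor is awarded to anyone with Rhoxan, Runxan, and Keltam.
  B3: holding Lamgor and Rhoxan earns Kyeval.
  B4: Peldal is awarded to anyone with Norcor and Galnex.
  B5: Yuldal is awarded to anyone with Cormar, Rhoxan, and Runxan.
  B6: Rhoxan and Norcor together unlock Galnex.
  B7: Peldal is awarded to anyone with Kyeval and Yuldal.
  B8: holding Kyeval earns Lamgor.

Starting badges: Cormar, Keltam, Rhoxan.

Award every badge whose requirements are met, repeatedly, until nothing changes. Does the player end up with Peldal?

Yes

With Keltam, Cormar, and Rhoxan, Runxan is earned (B1).
With Rhoxan, Runxan, and Keltam, Norcor is earned (B2).
With Rhoxan and Norcor, Galnex is earned (B6).
With Norcor and Galnex, Peldal is earned (B4).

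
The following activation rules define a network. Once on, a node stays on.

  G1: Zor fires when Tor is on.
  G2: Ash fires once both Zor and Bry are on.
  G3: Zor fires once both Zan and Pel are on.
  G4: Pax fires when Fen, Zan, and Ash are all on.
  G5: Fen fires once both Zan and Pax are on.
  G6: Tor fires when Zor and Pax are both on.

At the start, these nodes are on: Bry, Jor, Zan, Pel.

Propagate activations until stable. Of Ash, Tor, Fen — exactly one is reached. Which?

Zan and Pel are on, so Zor fires (G3).
G2: Zor and Bry on → Ash on.
Fen would need Zan and Pax (G5), but Pax never turns on. Tor would need Zor and Pax (G6), but Pax never turns on.

Ash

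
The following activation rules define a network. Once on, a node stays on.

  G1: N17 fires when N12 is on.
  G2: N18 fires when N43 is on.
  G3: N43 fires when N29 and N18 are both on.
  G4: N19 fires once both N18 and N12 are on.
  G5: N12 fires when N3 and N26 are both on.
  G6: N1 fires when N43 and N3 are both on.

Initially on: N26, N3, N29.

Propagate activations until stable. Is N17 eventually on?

G5: N3 and N26 on → N12 on.
N12 is on, so N17 fires (G1).

Yes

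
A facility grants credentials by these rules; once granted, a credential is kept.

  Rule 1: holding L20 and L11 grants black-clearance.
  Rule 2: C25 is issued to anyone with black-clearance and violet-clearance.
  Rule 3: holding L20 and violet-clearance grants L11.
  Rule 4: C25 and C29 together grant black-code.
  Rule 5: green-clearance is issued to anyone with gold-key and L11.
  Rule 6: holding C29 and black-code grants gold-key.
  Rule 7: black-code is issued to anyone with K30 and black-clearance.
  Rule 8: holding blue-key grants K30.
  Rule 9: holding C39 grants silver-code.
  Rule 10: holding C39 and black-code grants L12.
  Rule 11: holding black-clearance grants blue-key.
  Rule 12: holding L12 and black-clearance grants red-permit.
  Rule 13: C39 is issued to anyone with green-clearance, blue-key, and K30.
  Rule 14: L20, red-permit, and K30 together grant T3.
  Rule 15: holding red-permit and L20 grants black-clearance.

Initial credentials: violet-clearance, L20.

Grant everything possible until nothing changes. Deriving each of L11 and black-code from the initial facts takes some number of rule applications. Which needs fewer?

L11: Holding L20 and violet-clearance grants L11 (Rule 3). [1 rule application]
black-code: Holding L20 and violet-clearance grants L11 (Rule 3). Holding L20 and L11 grants black-clearance (Rule 1). Holding black-clearance grants blue-key (Rule 11). Holding blue-key grants K30 (Rule 8). Holding K30 and black-clearance grants black-code (Rule 7). [5 rule applications]
L11 needs fewer.

L11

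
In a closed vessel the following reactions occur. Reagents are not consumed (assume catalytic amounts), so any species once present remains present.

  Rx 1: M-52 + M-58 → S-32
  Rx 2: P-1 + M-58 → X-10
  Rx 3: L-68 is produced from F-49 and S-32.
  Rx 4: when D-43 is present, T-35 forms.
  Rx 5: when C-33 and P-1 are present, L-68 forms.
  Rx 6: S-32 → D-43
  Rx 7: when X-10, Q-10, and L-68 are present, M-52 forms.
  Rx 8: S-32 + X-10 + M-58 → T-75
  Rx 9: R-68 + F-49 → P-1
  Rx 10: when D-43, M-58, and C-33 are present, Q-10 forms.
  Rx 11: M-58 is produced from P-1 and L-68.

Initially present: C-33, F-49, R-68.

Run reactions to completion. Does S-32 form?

No

S-32 would need M-52 and M-58 (Rx 1), but M-52 never forms.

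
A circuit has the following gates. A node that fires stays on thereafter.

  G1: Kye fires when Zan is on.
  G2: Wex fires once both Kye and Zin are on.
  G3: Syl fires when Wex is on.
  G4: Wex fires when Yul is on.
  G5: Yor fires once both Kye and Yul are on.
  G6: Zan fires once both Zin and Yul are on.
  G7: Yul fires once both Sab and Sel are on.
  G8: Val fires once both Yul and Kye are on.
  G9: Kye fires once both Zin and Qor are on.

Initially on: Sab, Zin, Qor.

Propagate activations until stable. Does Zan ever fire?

Zan would need Zin and Yul (G6), but Yul never turns on.

No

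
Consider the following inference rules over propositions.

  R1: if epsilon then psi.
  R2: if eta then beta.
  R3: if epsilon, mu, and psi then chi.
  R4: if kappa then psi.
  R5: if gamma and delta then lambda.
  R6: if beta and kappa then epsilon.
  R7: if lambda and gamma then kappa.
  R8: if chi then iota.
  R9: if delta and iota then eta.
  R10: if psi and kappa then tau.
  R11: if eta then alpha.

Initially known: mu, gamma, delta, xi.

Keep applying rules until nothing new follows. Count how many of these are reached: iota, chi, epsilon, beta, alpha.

iota would need chi (R8), but chi is never established.
chi would need epsilon, mu, and psi (R3), but epsilon is never established.
epsilon would need beta and kappa (R6), but beta is never established.
beta would need eta (R2), but eta is never established.
alpha would need eta (R11), but eta is never established.
None of the 5 are reached.

0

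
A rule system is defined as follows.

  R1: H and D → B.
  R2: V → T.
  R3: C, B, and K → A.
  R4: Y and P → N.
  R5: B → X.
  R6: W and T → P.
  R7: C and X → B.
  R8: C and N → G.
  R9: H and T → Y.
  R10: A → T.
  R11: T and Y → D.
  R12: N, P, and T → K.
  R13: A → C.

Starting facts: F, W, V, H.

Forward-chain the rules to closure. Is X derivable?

Yes

V holds, so T follows (R2).
From H and T, R9 gives Y.
From T and Y, R11 gives D.
From H and D, R1 gives B.
From B, R5 gives X.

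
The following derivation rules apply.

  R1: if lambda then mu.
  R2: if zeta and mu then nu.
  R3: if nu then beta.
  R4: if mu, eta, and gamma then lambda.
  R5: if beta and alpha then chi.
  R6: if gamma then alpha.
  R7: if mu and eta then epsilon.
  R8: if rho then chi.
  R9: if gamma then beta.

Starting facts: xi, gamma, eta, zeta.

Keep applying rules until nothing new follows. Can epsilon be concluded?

epsilon would need mu and eta (R7), but mu is never established.

No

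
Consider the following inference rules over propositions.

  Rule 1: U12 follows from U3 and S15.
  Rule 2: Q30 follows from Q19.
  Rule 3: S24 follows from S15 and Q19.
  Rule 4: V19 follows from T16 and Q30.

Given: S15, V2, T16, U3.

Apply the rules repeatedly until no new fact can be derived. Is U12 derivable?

U3 and S15 hold, so U12 follows (Rule 1).

Yes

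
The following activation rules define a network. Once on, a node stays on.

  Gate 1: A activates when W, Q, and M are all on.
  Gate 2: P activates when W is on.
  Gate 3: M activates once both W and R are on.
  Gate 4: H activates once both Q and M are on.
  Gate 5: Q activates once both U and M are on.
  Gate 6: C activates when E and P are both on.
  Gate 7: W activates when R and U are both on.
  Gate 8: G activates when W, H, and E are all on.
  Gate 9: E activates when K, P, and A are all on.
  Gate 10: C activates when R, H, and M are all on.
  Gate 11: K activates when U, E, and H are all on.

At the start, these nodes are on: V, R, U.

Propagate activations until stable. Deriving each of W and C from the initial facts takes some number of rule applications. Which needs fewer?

W: R and U are on, so W activates (Gate 7). [1 rule application]
C: Gate 7: R and U on → W on. W and R are on, so M activates (Gate 3). U and M are on, so Q activates (Gate 5). Gate 4: Q and M on → H on. Gate 10: R, H, and M on → C on. [5 rule applications]
W needs fewer.

W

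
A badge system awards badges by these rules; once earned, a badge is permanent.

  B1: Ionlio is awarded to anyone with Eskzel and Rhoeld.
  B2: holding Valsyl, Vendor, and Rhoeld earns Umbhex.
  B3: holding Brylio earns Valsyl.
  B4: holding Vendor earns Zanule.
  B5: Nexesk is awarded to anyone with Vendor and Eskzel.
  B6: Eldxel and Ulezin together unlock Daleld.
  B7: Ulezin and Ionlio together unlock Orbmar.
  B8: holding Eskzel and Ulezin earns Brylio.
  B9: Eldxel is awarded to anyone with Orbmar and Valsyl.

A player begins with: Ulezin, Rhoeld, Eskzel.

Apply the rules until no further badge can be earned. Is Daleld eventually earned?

Yes

With Eskzel and Ulezin, Brylio is earned (B8).
With Eskzel and Rhoeld, Ionlio is earned (B1).
With Brylio, Valsyl is earned (B3).
With Ulezin and Ionlio, Orbmar is earned (B7).
With Orbmar and Valsyl, Eldxel is earned (B9).
With Eldxel and Ulezin, Daleld is earned (B6).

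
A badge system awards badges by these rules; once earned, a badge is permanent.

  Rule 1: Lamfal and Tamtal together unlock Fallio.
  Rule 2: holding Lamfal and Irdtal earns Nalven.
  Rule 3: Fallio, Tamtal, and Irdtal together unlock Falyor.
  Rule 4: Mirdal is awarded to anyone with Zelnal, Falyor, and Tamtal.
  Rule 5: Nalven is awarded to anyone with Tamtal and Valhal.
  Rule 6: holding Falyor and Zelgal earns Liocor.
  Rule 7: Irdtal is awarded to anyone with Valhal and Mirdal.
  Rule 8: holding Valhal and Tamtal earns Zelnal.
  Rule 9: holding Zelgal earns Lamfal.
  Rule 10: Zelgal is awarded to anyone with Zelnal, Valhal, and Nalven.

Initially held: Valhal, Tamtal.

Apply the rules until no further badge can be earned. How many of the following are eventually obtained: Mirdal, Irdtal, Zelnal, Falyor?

1

With Valhal and Tamtal, Zelnal is earned (Rule 8).
Mirdal would need Zelnal, Falyor, and Tamtal (Rule 4), but Falyor is never earned.
Irdtal would need Valhal and Mirdal (Rule 7), but Mirdal is never earned.
Zelnal: reached.
Falyor would need Fallio, Tamtal, and Irdtal (Rule 3), but Irdtal is never earned.
Reached: Zelnal — 1 of the 4.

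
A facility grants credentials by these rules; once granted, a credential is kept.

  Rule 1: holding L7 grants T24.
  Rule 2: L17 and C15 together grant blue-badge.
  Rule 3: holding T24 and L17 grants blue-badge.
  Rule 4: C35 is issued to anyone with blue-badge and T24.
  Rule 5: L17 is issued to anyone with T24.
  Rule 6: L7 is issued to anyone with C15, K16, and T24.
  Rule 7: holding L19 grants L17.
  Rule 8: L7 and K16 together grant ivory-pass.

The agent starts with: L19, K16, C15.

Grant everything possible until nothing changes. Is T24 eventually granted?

No

T24 would need L7 (Rule 1), but L7 is never granted.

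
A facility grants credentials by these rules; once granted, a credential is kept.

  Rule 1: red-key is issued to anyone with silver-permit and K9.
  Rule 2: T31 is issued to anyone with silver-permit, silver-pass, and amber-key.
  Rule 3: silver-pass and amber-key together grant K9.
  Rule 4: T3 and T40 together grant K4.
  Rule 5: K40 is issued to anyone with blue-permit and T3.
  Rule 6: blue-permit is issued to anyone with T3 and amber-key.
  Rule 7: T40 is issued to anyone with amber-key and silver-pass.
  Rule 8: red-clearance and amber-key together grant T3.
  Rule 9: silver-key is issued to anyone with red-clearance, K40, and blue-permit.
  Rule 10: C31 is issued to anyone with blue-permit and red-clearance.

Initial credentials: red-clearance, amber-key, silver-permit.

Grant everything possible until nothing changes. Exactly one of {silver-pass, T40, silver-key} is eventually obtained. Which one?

silver-key

Holding red-clearance and amber-key grants T3 (Rule 8).
Holding T3 and amber-key grants blue-permit (Rule 6).
Holding blue-permit and T3 grants K40 (Rule 5).
Holding red-clearance, K40, and blue-permit grants silver-key (Rule 9).
No rule produces silver-pass, and it is not given. T40 would need amber-key and silver-pass (Rule 7), but silver-pass is never granted.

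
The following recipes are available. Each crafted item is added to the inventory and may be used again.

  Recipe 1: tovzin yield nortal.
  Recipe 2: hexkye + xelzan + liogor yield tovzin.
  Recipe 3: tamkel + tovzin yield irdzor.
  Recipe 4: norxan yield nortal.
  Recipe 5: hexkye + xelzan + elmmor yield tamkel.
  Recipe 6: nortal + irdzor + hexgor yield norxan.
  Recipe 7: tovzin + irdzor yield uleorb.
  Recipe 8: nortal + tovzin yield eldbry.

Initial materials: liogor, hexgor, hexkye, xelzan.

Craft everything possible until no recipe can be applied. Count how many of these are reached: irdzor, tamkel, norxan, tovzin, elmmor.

Using Recipe 2, hexkye, xelzan, and liogor make tovzin.
irdzor would need tamkel and tovzin (Recipe 3), but tamkel is never obtained.
tamkel would need hexkye, xelzan, and elmmor (Recipe 5), but elmmor is never obtained.
norxan would need nortal, irdzor, and hexgor (Recipe 6), but irdzor is never obtained.
tovzin: reached.
No rule produces elmmor, and it is not given.
Reached: tovzin — 1 of the 5.

1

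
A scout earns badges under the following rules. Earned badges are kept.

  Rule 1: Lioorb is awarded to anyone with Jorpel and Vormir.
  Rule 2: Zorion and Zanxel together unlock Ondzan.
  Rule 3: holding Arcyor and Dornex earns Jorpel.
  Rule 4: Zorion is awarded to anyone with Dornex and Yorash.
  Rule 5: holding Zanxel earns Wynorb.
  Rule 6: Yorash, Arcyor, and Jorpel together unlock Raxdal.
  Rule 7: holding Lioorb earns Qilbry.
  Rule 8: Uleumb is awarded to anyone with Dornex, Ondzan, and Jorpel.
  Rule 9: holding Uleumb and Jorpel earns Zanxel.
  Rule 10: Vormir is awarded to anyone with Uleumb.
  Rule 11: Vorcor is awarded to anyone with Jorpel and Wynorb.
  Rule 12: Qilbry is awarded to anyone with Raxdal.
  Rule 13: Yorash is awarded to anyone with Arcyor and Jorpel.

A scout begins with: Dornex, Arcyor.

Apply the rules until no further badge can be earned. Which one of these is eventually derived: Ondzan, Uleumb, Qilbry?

With Arcyor and Dornex, Jorpel is earned (Rule 3).
With Arcyor and Jorpel, Yorash is earned (Rule 13).
With Yorash, Arcyor, and Jorpel, Raxdal is earned (Rule 6).
With Raxdal, Qilbry is earned (Rule 12).
Uleumb would need Dornex, Ondzan, and Jorpel (Rule 8), but Ondzan is never earned. Ondzan would need Zorion and Zanxel (Rule 2), but Zanxel is never earned.

Qilbry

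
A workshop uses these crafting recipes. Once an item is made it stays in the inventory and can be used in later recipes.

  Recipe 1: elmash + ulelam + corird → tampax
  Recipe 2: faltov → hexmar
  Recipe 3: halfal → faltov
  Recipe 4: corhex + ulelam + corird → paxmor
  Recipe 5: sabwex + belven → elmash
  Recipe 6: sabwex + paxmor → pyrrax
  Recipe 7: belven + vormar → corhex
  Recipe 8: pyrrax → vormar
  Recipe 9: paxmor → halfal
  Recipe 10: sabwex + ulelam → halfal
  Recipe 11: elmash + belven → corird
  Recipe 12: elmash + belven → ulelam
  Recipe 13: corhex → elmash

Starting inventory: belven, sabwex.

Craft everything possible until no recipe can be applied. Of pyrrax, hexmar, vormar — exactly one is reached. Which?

Using Recipe 5, sabwex and belven make elmash.
elmash + belven → ulelam (Recipe 12).
Using Recipe 10, sabwex and ulelam make halfal.
Using Recipe 3, halfal makes faltov.
Using Recipe 2, faltov makes hexmar.
pyrrax would need sabwex and paxmor (Recipe 6), but paxmor is never obtained. vormar would need pyrrax (Recipe 8), but pyrrax is never obtained.

hexmar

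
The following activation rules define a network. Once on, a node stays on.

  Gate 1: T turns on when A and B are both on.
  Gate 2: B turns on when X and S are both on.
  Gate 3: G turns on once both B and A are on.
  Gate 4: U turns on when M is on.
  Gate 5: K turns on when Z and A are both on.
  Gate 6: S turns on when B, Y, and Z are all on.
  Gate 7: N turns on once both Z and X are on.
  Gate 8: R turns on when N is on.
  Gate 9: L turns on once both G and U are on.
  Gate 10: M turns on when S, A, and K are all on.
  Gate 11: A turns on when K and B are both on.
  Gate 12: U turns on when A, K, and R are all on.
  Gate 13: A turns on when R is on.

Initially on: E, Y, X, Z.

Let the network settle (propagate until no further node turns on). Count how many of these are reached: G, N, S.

1

Gate 7: Z and X on → N on.
G would need B and A (Gate 3), but B never turns on.
N: reached.
S would need B, Y, and Z (Gate 6), but B never turns on.
Reached: N — 1 of the 3.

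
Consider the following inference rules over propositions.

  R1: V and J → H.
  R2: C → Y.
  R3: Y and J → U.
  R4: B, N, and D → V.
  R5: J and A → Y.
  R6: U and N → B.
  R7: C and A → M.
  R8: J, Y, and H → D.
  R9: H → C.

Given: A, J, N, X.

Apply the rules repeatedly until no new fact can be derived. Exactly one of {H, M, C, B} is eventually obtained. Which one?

B

From J and A, R5 gives Y.
From Y and J, R3 gives U.
From U and N, R6 gives B.
C would need H (R9), but H is never established. M would need C and A (R7), but C is never established. H would need V and J (R1), but V is never established.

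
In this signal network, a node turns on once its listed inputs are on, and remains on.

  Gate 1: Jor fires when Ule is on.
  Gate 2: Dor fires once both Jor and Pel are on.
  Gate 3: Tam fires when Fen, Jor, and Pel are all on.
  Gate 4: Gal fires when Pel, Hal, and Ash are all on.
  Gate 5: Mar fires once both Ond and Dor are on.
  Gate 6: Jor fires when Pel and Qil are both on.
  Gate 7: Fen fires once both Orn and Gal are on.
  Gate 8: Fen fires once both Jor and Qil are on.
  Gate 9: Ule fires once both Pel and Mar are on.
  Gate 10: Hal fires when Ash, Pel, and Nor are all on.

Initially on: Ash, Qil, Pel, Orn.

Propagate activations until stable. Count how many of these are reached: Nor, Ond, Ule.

No rule produces Nor, and it is not given.
No rule produces Ond, and it is not given.
Ule would need Pel and Mar (Gate 9), but Mar never turns on.
None of the 3 are reached.

0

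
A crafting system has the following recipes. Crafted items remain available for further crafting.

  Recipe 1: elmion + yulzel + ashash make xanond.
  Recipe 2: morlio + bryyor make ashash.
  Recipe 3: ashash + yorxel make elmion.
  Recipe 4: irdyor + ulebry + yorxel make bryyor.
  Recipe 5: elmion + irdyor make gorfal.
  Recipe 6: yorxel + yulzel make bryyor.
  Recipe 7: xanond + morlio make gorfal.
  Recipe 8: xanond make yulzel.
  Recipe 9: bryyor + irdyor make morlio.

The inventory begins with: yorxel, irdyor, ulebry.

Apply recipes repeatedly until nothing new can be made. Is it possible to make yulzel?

yulzel would need xanond (Recipe 8), but xanond is never obtained.

No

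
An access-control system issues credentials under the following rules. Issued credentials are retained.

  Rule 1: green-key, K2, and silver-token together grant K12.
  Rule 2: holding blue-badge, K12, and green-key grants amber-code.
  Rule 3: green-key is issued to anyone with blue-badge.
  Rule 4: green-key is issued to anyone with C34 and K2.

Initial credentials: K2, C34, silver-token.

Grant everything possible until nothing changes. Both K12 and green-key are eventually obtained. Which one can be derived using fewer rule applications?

green-key: Holding C34 and K2 grants green-key (Rule 4). [1 rule application]
K12: Holding C34 and K2 grants green-key (Rule 4). Holding green-key, K2, and silver-token grants K12 (Rule 1). [2 rule applications]
green-key needs fewer.

green-key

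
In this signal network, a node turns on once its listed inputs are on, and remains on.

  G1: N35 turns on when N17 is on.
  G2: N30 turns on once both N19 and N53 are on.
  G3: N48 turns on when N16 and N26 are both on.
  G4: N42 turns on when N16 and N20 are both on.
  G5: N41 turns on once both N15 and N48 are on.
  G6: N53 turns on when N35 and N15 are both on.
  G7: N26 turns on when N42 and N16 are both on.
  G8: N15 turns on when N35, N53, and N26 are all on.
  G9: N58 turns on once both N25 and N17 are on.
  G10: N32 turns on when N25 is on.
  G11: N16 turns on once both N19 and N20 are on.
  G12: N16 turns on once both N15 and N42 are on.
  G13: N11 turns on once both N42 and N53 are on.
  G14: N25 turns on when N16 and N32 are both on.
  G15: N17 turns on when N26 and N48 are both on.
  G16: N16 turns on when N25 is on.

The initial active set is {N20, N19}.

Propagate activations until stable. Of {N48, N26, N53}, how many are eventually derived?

N19 and N20 are on, so N16 turns on (G11).
N16 and N20 are on, so N42 turns on (G4).
N42 and N16 are on, so N26 turns on (G7).
N16 and N26 are on, so N48 turns on (G3).
N48: reached.
N26: reached.
N53 would need N35 and N15 (G6), but N15 never turns on.
Reached: N48 and N26 — 2 of the 3.

2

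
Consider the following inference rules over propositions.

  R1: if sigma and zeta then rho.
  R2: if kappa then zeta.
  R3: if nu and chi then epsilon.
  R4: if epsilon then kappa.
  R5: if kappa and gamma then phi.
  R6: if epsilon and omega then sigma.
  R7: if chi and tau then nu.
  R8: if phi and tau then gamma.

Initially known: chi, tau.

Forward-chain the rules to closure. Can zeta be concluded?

chi and tau hold, so nu follows (R7).
nu and chi hold, so epsilon follows (R3).
From epsilon, R4 gives kappa.
kappa holds, so zeta follows (R2).

Yes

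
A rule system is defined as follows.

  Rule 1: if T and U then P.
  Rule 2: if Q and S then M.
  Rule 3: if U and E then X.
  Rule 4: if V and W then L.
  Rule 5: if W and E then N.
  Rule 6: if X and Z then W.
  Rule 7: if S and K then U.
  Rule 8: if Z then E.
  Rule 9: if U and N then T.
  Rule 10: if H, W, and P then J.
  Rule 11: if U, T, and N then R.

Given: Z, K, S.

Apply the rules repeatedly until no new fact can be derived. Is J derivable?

J would need H, W, and P (Rule 10), but H is never established.

No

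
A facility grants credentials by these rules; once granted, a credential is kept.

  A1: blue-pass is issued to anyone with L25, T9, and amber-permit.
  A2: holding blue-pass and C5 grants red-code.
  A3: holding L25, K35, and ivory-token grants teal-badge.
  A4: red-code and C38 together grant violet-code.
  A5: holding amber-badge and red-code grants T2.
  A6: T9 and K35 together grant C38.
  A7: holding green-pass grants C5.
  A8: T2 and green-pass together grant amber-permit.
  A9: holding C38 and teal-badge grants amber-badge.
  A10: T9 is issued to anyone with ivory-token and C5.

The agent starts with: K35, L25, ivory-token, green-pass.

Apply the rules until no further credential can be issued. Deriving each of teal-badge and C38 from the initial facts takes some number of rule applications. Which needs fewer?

teal-badge: Holding L25, K35, and ivory-token grants teal-badge (A3). [1 rule application]
C38: Holding green-pass grants C5 (A7). Holding ivory-token and C5 grants T9 (A10). Holding T9 and K35 grants C38 (A6). [3 rule applications]
teal-badge needs fewer.

teal-badge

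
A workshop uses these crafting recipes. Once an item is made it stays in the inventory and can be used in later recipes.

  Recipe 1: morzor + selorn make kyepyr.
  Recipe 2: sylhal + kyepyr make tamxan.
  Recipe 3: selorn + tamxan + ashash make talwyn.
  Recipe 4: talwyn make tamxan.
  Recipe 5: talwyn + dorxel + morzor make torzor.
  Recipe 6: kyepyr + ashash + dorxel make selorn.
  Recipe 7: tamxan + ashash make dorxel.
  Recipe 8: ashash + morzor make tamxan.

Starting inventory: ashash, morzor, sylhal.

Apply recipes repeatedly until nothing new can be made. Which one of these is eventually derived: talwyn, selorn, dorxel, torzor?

ashash + morzor → tamxan (Recipe 8).
Using Recipe 7, tamxan and ashash make dorxel.
talwyn would need selorn, tamxan, and ashash (Recipe 3), but selorn is never obtained. torzor would need talwyn, dorxel, and morzor (Recipe 5), but talwyn is never obtained. selorn would need kyepyr, ashash, and dorxel (Recipe 6), but kyepyr is never obtained.

dorxel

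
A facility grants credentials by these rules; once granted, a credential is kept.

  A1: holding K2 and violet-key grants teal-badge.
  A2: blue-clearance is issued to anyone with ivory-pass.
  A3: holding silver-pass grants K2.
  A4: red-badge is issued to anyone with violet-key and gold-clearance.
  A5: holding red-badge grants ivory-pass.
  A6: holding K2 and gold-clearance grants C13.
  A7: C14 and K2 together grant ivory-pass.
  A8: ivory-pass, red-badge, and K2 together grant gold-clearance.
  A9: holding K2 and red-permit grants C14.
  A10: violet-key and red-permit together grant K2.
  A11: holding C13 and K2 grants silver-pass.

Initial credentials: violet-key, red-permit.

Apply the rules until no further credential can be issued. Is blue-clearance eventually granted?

Yes

Holding violet-key and red-permit grants K2 (A10).
Holding K2 and red-permit grants C14 (A9).
Holding C14 and K2 grants ivory-pass (A7).
Holding ivory-pass grants blue-clearance (A2).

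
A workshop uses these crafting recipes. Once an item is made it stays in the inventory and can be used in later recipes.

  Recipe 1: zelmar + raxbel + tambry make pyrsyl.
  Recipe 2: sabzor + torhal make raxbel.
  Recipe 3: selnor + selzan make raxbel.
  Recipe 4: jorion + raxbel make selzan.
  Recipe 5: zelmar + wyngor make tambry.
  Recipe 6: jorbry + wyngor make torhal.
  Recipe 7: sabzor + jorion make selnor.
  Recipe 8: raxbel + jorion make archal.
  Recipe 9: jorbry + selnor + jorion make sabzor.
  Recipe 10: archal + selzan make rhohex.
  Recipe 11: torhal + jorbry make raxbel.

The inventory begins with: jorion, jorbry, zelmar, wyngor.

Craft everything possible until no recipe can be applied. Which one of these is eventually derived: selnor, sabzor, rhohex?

jorbry + wyngor → torhal (Recipe 6).
torhal + jorbry → raxbel (Recipe 11).
Using Recipe 4, jorion and raxbel make selzan.
Using Recipe 8, raxbel and jorion make archal.
archal + selzan → rhohex (Recipe 10).
sabzor would need jorbry, selnor, and jorion (Recipe 9), but selnor is never obtained. selnor would need sabzor and jorion (Recipe 7), but sabzor is never obtained.

rhohex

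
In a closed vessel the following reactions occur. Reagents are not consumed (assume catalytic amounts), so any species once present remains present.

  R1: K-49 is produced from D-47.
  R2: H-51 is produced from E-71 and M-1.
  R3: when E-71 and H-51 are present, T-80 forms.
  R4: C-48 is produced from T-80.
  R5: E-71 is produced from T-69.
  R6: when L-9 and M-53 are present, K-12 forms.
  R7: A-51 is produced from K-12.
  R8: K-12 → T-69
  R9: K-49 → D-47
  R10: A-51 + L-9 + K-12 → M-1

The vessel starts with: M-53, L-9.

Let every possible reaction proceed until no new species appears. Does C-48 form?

Yes

L-9 and M-53 present → K-12 forms (R6).
K-12 present → T-69 forms (R8).
K-12 present → A-51 forms (R7).
T-69 present → E-71 forms (R5).
A-51, L-9, and K-12 present → M-1 forms (R10).
E-71 and M-1 present → H-51 forms (R2).
E-71 and H-51 present → T-80 forms (R3).
T-80 present → C-48 forms (R4).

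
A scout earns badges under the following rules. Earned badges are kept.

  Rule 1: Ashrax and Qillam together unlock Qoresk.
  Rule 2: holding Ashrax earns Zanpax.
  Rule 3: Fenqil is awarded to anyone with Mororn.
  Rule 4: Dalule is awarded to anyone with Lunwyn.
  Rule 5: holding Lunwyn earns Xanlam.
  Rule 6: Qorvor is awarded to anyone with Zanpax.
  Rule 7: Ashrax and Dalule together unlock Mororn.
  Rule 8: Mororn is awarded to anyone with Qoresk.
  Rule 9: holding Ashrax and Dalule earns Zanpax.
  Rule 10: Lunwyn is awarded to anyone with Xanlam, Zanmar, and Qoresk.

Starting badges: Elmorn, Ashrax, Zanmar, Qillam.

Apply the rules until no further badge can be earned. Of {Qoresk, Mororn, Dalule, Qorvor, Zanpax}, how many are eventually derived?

With Ashrax and Qillam, Qoresk is earned (Rule 1).
With Ashrax, Zanpax is earned (Rule 2).
With Zanpax, Qorvor is earned (Rule 6).
With Qoresk, Mororn is earned (Rule 8).
Qoresk: reached.
Mororn: reached.
Dalule would need Lunwyn (Rule 4), but Lunwyn is never earned.
Qorvor: reached.
Zanpax: reached.
Reached: Qoresk, Mororn, Qorvor, and Zanpax — 4 of the 5.

4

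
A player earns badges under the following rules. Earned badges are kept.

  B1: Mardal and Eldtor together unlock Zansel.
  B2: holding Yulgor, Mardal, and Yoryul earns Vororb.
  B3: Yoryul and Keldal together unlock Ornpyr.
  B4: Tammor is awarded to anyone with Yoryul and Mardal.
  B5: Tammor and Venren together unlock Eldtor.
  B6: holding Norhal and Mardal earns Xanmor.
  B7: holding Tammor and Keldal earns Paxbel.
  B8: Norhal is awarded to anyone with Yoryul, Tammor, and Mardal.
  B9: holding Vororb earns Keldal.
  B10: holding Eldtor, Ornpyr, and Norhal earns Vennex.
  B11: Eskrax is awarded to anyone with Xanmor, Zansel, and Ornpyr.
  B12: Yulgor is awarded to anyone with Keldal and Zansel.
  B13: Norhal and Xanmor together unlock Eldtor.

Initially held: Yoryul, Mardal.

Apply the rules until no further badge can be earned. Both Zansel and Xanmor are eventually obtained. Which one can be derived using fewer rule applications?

Xanmor: With Yoryul and Mardal, Tammor is earned (B4). With Yoryul, Tammor, and Mardal, Norhal is earned (B8). With Norhal and Mardal, Xanmor is earned (B6). [3 rule applications]
Zansel: With Yoryul and Mardal, Tammor is earned (B4). With Yoryul, Tammor, and Mardal, Norhal is earned (B8). With Norhal and Mardal, Xanmor is earned (B6). With Norhal and Xanmor, Eldtor is earned (B13). With Mardal and Eldtor, Zansel is earned (B1). [5 rule applications]
Xanmor needs fewer.

Xanmor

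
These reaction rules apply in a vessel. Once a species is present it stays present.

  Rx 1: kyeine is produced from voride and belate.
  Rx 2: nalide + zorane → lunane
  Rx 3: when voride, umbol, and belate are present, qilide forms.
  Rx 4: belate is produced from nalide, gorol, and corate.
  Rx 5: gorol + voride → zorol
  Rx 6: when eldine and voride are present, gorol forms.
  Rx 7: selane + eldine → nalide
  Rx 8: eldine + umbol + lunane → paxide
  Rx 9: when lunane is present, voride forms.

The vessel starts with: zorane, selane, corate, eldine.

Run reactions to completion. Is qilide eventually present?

No

qilide would need voride, umbol, and belate (Rx 3), but umbol never forms.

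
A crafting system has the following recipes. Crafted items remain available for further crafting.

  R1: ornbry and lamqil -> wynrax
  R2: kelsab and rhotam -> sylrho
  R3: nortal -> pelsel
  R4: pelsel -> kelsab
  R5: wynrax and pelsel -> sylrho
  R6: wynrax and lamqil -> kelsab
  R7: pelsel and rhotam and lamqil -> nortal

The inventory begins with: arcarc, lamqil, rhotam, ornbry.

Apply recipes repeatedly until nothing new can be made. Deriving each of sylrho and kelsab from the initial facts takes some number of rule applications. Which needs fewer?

kelsab

kelsab: ornbry and lamqil -> wynrax (R1). Using R6, wynrax and lamqil make kelsab. [2 rule applications]
sylrho: ornbry and lamqil -> wynrax (R1). wynrax and lamqil -> kelsab (R6). kelsab and rhotam -> sylrho (R2). [3 rule applications]
kelsab needs fewer.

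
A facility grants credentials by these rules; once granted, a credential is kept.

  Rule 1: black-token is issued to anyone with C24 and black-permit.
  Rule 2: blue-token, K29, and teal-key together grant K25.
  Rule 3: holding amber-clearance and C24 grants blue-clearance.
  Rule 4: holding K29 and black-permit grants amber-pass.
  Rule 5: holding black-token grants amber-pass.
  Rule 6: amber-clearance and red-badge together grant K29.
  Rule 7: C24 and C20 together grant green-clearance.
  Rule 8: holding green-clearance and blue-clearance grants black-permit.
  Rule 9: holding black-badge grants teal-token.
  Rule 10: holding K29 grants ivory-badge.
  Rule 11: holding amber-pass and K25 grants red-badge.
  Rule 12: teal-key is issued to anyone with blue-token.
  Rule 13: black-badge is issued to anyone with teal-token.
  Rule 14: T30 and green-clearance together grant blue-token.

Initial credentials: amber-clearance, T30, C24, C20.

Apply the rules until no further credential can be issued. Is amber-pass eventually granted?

Yes

Holding amber-clearance and C24 grants blue-clearance (Rule 3).
Holding C24 and C20 grants green-clearance (Rule 7).
Holding green-clearance and blue-clearance grants black-permit (Rule 8).
Holding C24 and black-permit grants black-token (Rule 1).
Holding black-token grants amber-pass (Rule 5).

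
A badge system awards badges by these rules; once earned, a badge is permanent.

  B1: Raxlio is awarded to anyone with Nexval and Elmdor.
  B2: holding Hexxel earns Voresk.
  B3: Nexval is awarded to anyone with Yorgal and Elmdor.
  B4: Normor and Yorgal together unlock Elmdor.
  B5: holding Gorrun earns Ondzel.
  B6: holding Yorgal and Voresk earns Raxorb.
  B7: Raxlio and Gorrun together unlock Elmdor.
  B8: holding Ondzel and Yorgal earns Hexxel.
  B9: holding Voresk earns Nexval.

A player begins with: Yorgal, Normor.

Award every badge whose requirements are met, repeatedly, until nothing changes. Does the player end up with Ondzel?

No

Ondzel would need Gorrun (B5), but Gorrun is never earned.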